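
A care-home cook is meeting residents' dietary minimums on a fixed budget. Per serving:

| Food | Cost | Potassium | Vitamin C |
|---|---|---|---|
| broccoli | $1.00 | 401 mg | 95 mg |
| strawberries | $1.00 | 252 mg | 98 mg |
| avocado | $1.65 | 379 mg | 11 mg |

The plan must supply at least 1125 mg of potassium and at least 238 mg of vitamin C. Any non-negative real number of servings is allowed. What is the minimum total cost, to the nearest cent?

At the optimum either one food covers both requirements or two foods hit both targets exactly; no other combination can be cheaper.
broccoli only: max(1125/401, 238/95) = 2.805 servings → $2.81.
strawberries only: max(1125/252, 238/98) = 4.464 servings → $4.46.
avocado only: max(1125/379, 238/11) = 21.64 servings → $35.70.
broccoli + strawberries with both targets exact would need a negative amount; discard.
broccoli + avocado with both tight: 2.463 servings and 0.362 servings → $3.06.
strawberries + avocado with both tight: 2.264 servings and 1.463 servings → $4.68.
Cheapest feasible corner: $2.81.

$2.81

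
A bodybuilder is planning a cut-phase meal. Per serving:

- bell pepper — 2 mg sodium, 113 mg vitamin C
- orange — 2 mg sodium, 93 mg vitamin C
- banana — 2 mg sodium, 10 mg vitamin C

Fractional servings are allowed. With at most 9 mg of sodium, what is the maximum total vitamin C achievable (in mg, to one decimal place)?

Vitamin C per mg sodium: bell pepper 56.5, orange 46.5, banana 5.
With no serving limits, spend the whole sodium allowance on bell pepper: 9 mg / 2 mg × 113 mg = 508.5 mg.

508.5 mg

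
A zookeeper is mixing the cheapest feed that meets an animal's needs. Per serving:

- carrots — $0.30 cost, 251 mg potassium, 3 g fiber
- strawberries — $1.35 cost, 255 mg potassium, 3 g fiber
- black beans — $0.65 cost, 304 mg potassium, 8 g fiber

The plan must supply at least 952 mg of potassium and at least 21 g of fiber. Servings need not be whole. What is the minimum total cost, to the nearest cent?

$1.77

This is a tiny linear program; its minimum lies at a vertex of the feasible set. List the vertices and price them.
carrots only: max(952/251, 21/3) = 7 servings → $2.10.
strawberries only: max(952/255, 21/3) = 7 servings → $9.45.
black beans only: max(952/304, 21/8) = 3.132 servings → $2.04.
carrots + strawberries: intersection lies outside the first quadrant.
carrots + black beans with both tight: 1.124 servings and 2.203 servings → $1.77.
strawberries + black beans with both tight: 1.092 servings and 2.215 servings → $2.91.
The minimum over all feasible corners is $1.77.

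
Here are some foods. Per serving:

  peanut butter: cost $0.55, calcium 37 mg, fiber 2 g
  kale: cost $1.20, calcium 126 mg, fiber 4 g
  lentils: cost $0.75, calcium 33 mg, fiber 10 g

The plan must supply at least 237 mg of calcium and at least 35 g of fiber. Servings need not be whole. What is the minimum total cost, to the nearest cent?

With two linear requirements the optimum uses one or two foods; enumerate the corners.
peanut butter only: max(237/37, 35/2) = 17.5 servings → $9.62.
kale only: max(237/126, 35/4) = 8.75 servings → $10.50.
lentils only: max(237/33, 35/10) = 7.182 servings → $5.39.
peanut butter + kale with both targets exact would need a negative amount; discard.
peanut butter + lentils with both tight: 3.997 servings and 2.701 servings → $4.22.
kale + lentils with both tight: 1.077 servings and 3.069 servings → $3.59.
So the least-cost plan costs $3.59.

$3.59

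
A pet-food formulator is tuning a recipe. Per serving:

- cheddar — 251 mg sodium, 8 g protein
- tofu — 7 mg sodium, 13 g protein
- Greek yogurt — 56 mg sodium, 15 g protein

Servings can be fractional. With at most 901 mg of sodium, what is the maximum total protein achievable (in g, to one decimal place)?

Protein per mg sodium: tofu 1.857, Greek yogurt 0.2679, cheddar 0.03187.
With no serving limits, spend the whole sodium allowance on tofu: 901 mg / 7 mg × 13 g = 1673.3 g.

1673.3 g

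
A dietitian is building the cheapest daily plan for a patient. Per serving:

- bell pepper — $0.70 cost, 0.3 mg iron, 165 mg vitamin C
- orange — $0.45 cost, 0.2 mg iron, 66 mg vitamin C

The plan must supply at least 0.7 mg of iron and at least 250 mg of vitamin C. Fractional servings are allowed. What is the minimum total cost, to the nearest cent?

$1.58

bell pepper only: max(0.7/0.3, 250/165) = 2.333 servings → $1.63.
orange only: max(0.7/0.2, 250/66) = 3.788 servings → $1.70.
bell pepper + orange with both tight: 0.2879 servings and 3.068 servings → $1.58.
The minimum over all feasible corners is $1.58.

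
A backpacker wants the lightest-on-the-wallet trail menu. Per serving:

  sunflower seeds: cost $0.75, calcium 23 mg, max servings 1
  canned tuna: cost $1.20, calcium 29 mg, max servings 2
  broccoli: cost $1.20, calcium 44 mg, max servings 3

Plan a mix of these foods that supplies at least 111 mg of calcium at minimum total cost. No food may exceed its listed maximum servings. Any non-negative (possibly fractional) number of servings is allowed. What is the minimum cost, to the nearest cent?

$3.03

Cost per mg of calcium: broccoli $0.0273, sunflower seeds $0.0326, canned tuna $0.0414.
Take 2.523 servings of broccoli: +111.0 mg calcium for $3.03 (total $3.03, still need 0.0 mg).
Greedy by cheapest-per-mg is optimal for a single linear constraint, so the minimum cost is $3.03.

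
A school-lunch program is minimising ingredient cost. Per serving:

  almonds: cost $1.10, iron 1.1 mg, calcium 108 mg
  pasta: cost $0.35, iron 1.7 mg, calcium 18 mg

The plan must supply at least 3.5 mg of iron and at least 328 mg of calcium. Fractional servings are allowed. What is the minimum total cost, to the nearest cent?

$3.36

Compare the cost at each extreme point of the feasible region.
almonds only: max(3.5/1.1, 328/108) = 3.182 servings → $3.50.
pasta only: max(3.5/1.7, 328/18) = 18.22 servings → $6.38.
almonds + pasta with both tight: 3.02 servings and 0.105 servings → $3.36.
So the least-cost plan costs $3.36.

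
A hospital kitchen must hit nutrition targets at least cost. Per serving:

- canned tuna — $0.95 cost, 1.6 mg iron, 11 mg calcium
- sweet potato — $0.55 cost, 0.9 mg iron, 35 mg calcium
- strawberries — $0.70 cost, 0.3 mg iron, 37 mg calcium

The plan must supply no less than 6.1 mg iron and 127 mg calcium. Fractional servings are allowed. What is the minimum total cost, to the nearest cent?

$3.67

The cheapest plan sits at a corner of the feasible region — with two constraints it uses at most two foods.
canned tuna only: max(6.1/1.6, 127/11) = 11.55 servings → $10.97.
sweet potato only: max(6.1/0.9, 127/35) = 6.778 servings → $3.73.
strawberries only: max(6.1/0.3, 127/37) = 20.33 servings → $14.23.
canned tuna + sweet potato with both tight: 2.152 servings and 2.952 servings → $3.67.
canned tuna + strawberries with both tight: 3.356 servings and 2.435 servings → $4.89.
sweet potato + strawberries with both targets exact would need a negative amount; discard.
Cheapest feasible corner: $3.67.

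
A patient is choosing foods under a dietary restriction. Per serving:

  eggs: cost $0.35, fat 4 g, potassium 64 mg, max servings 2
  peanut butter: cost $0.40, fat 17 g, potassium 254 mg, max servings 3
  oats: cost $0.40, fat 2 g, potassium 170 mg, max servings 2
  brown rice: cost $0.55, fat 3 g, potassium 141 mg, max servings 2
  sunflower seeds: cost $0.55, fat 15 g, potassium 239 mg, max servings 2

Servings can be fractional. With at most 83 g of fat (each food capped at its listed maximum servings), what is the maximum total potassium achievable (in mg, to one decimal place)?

1750.9 mg

Potassium per g fat: oats 85, brown rice 47, eggs 16, sunflower seeds 15.93, peanut butter 14.94.
Take 2 servings of oats: uses 4 g fat, +340.0 mg potassium (running total 340.0 mg).
Take 2 servings of brown rice: uses 6 g fat, +282.0 mg potassium (running total 622.0 mg).
Take 2 servings of eggs: uses 8 g fat, +128.0 mg potassium (running total 750.0 mg).
Take 2 servings of sunflower seeds: uses 30 g fat, +478.0 mg potassium (running total 1228.0 mg).
Take 2.059 servings of peanut butter: uses 35 g fat, +522.9 mg potassium (running total 1750.9 mg).
Filling greedily by potassium-per-g fat is optimal for one linear limit, giving 1750.9 mg.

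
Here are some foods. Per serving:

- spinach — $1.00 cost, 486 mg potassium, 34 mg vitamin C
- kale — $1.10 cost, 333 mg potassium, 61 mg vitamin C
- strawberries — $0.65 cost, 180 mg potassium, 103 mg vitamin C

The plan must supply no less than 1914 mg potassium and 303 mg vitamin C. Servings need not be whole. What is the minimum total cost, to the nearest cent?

$4.46

This is a tiny linear program; its minimum lies at a vertex of the feasible set. List the vertices and price them.
spinach only: max(1914/486, 303/34) = 8.912 servings → $8.91.
kale only: max(1914/333, 303/61) = 5.748 servings → $6.32.
strawberries only: max(1914/180, 303/103) = 10.63 servings → $6.91.
spinach + kale with both tight: 0.8653 servings and 4.485 servings → $5.80.
spinach + strawberries with both tight: 3.246 servings and 1.87 servings → $4.46.
kale + strawberries: the both-tight solution has a negative serving — not a feasible corner.
So the least-cost plan costs $4.46.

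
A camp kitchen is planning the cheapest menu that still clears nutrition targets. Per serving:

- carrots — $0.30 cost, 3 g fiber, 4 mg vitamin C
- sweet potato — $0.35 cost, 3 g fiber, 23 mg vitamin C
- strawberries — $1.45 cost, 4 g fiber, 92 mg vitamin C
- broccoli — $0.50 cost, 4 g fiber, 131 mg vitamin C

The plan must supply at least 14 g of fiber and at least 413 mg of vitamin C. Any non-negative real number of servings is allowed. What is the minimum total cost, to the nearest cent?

An LP optimum is at a vertex; with two nutrient constraints at most two foods are used. Check each candidate.
carrots only: max(14/3, 413/4) = 103.2 servings → $30.98.
sweet potato only: max(14/3, 413/23) = 17.96 servings → $6.28.
strawberries only: max(14/4, 413/92) = 4.489 servings → $6.51.
broccoli only: max(14/4, 413/131) = 3.5 servings → $1.75.
carrots + sweet potato with both targets exact would need a negative amount; discard.
carrots + strawberries with both targets exact would need a negative amount; discard.
carrots + broccoli with both tight: 0.4828 servings and 3.138 servings → $1.71.
sweet potato + strawberries: intersection lies outside the first quadrant.
sweet potato + broccoli with both tight: 0.6047 servings and 3.047 servings → $1.73.
strawberries + broccoli with both tight: 1.167 servings and 2.333 servings → $2.86.
So the least-cost plan costs $1.71.

$1.71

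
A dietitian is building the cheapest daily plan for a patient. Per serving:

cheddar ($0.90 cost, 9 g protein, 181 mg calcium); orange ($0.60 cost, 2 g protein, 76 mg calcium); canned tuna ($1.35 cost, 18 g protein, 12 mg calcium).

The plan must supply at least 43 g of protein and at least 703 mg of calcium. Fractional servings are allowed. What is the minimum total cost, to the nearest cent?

$4.09

Compare the cost at each extreme point of the feasible region.
cheddar only: max(43/9, 703/181) = 4.778 servings → $4.30.
orange only: max(43/2, 703/76) = 21.5 servings → $12.90.
canned tuna only: max(43/18, 703/12) = 58.58 servings → $79.09.
cheddar + orange: the both-tight solution has a negative serving — not a feasible corner.
cheddar + canned tuna with both tight: 3.853 servings and 0.4622 servings → $4.09.
orange + canned tuna with both tight: 9.031 servings and 1.385 servings → $7.29.
The minimum over all feasible corners is $4.09.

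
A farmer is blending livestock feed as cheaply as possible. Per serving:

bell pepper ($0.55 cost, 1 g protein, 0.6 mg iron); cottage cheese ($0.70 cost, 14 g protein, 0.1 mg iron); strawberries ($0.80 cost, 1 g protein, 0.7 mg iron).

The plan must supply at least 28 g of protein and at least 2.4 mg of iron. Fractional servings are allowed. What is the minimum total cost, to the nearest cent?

The cheapest plan sits at a corner of the feasible region — with two constraints it uses at most two foods.
bell pepper only: max(28/1, 2.4/0.6) = 28 servings → $15.40.
cottage cheese only: max(28/14, 2.4/0.1) = 24 servings → $16.80.
strawberries only: max(28/1, 2.4/0.7) = 28 servings → $22.40.
bell pepper + cottage cheese with both tight: 3.711 servings and 1.735 servings → $3.26.
bell pepper + strawberries: intersection lies outside the first quadrant.
cottage cheese + strawberries with both tight: 1.773 servings and 3.175 servings → $3.78.
Cheapest feasible corner: $3.26.

$3.26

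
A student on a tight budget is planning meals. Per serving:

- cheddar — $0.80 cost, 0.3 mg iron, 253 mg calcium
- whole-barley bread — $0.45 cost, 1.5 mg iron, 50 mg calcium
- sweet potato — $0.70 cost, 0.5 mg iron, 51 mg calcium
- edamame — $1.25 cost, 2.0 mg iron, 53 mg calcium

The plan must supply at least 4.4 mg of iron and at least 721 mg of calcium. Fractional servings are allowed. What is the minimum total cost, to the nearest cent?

For a min-cost LP with two ≥-constraints, a basic feasible solution has at most two positive variables.
cheddar only: max(4.4/0.3, 721/253) = 14.67 servings → $11.73.
whole-barley bread only: max(4.4/1.5, 721/50) = 14.42 servings → $6.49.
sweet potato only: max(4.4/0.5, 721/51) = 14.14 servings → $9.90.
edamame only: max(4.4/2.0, 721/53) = 13.6 servings → $17.00.
cheddar + whole-barley bread with both tight: 2.364 servings and 2.461 servings → $3.00.
cheddar + sweet potato with both tight: 1.224 servings and 8.066 servings → $6.63.
cheddar + edamame with both tight: 2.466 servings and 1.83 servings → $4.26.
whole-barley bread + sweet potato: the both-tight solution has a negative serving — not a feasible corner.
whole-barley bread + edamame: the both-tight solution has a negative serving — not a feasible corner.
sweet potato + edamame: intersection lies outside the first quadrant.
Cheapest feasible corner: $3.00.

$3.00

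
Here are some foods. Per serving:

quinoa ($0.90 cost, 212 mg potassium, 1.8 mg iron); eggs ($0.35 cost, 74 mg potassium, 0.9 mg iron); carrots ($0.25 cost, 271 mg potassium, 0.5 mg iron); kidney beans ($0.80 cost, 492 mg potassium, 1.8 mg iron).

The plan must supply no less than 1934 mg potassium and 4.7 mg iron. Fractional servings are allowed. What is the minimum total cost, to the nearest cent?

The cheapest plan sits at a corner of the feasible region — with two constraints it uses at most two foods.
quinoa only: max(1934/212, 4.7/1.8) = 9.123 servings → $8.21.
eggs only: max(1934/74, 4.7/0.9) = 26.14 servings → $9.15.
carrots only: max(1934/271, 4.7/0.5) = 9.4 servings → $2.35.
kidney beans only: max(1934/492, 4.7/1.8) = 3.931 servings → $3.14.
quinoa + eggs: intersection lies outside the first quadrant.
quinoa + carrots with both tight: 0.8033 servings and 6.508 servings → $2.35.
quinoa + kidney beans: the both-tight solution has a negative serving — not a feasible corner.
eggs + carrots with both tight: 1.482 servings and 6.732 servings → $2.20.
eggs + kidney beans with both targets exact would need a negative amount; discard.
carrots + kidney beans with both tight: 4.834 servings and 1.268 servings → $2.22.
The minimum over all feasible corners is $2.20.

$2.20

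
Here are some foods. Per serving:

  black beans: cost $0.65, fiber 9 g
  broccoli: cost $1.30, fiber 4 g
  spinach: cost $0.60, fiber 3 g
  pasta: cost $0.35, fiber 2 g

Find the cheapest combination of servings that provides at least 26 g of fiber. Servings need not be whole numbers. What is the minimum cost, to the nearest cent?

$1.88

Cost per g of fiber: black beans $0.0722, pasta $0.1750, spinach $0.2000, broccoli $0.3250.
With no serving limits, use only black beans: 26 g / 9 g = 2.889 servings × $0.65 = $1.88.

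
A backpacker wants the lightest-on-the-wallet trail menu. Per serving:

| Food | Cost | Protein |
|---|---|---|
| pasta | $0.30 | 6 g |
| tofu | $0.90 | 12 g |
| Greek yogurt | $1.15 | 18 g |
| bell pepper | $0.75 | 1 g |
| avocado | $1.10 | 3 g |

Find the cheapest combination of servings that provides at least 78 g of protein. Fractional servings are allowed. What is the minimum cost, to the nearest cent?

Cost per g of protein: pasta $0.0500, Greek yogurt $0.0639, tofu $0.0750, avocado $0.3667, bell pepper $0.7500.
With no serving limits, use only pasta: 78 g / 6 g = 13 servings × $0.30 = $3.90.

$3.90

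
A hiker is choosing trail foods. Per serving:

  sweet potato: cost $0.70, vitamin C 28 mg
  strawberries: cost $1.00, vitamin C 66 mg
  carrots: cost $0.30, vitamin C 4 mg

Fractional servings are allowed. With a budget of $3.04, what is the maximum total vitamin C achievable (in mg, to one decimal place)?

200.6 mg

Vitamin C per dollar: strawberries 66, sweet potato 40, carrots 13.33.
With no serving limits, spend the whole cost allowance on strawberries: $3.04 / $1.00 × 66 mg = 200.6 mg.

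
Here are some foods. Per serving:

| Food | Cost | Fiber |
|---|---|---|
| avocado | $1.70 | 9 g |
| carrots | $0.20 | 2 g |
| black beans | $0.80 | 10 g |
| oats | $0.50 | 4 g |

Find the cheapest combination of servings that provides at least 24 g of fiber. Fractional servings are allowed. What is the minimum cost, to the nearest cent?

Cost per g of fiber: black beans $0.0800, carrots $0.1000, oats $0.1250, avocado $0.1889.
With no serving limits, use only black beans: 24 g / 10 g = 2.4 servings × $0.80 = $1.92.

$1.92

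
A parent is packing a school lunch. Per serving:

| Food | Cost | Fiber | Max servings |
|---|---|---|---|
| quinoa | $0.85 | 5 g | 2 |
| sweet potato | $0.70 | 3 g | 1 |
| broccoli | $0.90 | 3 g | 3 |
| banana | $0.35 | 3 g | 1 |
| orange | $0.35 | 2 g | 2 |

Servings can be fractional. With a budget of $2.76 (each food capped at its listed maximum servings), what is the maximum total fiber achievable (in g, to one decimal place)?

Fiber per dollar: banana 8.571, quinoa 5.882, orange 5.714, sweet potato 4.286, broccoli 3.333.
Take 1 serving of banana: spends $0.35, +3.0 g fiber (running total 3.0 g).
Take 2 servings of quinoa: spends $1.70, +10.0 g fiber (running total 13.0 g).
Take 2 servings of orange: spends $0.70, +4.0 g fiber (running total 17.0 g).
Take 0.01429 servings of sweet potato: spends $0.01, +0.0 g fiber (running total 17.0 g).
Filling greedily by fiber-per-dollar is optimal for one linear limit, giving 17.0 g.

17.0 g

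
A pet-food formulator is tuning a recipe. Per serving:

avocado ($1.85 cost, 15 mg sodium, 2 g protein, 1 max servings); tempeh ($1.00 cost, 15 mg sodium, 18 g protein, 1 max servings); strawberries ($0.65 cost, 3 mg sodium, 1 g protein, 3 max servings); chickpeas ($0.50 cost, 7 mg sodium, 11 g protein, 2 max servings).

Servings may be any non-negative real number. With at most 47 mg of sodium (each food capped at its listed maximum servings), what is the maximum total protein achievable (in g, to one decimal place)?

44.2 g

Protein per mg sodium: chickpeas 1.571, tempeh 1.2, strawberries 0.3333, avocado 0.1333.
Take 2 servings of chickpeas: uses 14 mg sodium, +22.0 g protein (running total 22.0 g).
Take 1 serving of tempeh: uses 15 mg sodium, +18.0 g protein (running total 40.0 g).
Take 3 servings of strawberries: uses 9 mg sodium, +3.0 g protein (running total 43.0 g).
Take 0.6 servings of avocado: uses 9 mg sodium, +1.2 g protein (running total 44.2 g).
Greedy by best ratio exhausts the sodium allowance optimally: 44.2 g.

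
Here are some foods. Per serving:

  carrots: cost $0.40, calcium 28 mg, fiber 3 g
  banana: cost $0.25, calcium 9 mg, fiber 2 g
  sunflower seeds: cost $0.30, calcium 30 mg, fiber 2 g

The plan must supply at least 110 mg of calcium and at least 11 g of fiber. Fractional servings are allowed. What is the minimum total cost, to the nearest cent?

$1.49

This is a tiny linear program; its minimum lies at a vertex of the feasible set. List the vertices and price them.
carrots only: max(110/28, 11/3) = 3.929 servings → $1.57.
banana only: max(110/9, 11/2) = 12.22 servings → $3.06.
sunflower seeds only: max(110/30, 11/2) = 5.5 servings → $1.65.
carrots + banana: the both-tight solution has a negative serving — not a feasible corner.
carrots + sunflower seeds with both tight: 3.235 servings and 0.6471 servings → $1.49.
banana + sunflower seeds with both tight: 2.619 servings and 2.881 servings → $1.52.
Cheapest feasible corner: $1.49.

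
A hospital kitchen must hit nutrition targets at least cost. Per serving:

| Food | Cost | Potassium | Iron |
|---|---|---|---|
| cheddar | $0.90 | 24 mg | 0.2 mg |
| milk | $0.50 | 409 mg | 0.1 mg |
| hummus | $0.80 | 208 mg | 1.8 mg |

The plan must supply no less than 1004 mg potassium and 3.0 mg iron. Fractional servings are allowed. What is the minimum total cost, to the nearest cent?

$2.09

For a min-cost LP with two ≥-constraints, a basic feasible solution has at most two positive variables.
cheddar only: max(1004/24, 3.0/0.2) = 41.83 servings → $37.65.
milk only: max(1004/409, 3.0/0.1) = 30 servings → $15.00.
hummus only: max(1004/208, 3.0/1.8) = 4.827 servings → $3.86.
cheddar + milk with both tight: 14.19 servings and 1.622 servings → $13.58.
cheddar + hummus: the both-tight solution has a negative serving — not a feasible corner.
milk + hummus with both tight: 1.654 servings and 1.575 servings → $2.09.
So the least-cost plan costs $2.09.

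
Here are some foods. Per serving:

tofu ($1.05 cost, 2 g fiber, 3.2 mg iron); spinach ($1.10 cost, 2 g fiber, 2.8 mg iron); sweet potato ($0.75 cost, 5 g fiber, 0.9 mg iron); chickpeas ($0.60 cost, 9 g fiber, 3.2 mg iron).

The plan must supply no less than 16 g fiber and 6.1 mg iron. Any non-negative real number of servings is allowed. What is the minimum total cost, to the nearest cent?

$1.14

An LP optimum is at a vertex; with two nutrient constraints at most two foods are used. Check each candidate.
tofu only: max(16/2, 6.1/3.2) = 8 servings → $8.40.
spinach only: max(16/2, 6.1/2.8) = 8 servings → $8.80.
sweet potato only: max(16/5, 6.1/0.9) = 6.778 servings → $5.08.
chickpeas only: max(16/9, 6.1/3.2) = 1.906 servings → $1.14.
tofu + spinach: intersection lies outside the first quadrant.
tofu + sweet potato with both tight: 1.134 servings and 2.746 servings → $3.25.
tofu + chickpeas with both tight: 0.1652 servings and 1.741 servings → $1.22.
spinach + sweet potato with both tight: 1.32 servings and 2.672 servings → $3.46.
spinach + chickpeas with both tight: 0.1968 servings and 1.734 servings → $1.26.
sweet potato + chickpeas: intersection lies outside the first quadrant.
So the least-cost plan costs $1.14.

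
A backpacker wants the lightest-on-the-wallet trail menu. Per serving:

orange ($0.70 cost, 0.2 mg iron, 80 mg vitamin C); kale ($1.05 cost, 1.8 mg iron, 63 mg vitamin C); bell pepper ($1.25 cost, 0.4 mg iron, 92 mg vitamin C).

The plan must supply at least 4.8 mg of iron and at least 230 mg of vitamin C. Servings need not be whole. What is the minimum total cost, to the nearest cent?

$3.30

Check every corner: each single food scaled to meet both minima, and each pair solved so both constraints bind.
orange only: max(4.8/0.2, 230/80) = 24 servings → $16.80.
kale only: max(4.8/1.8, 230/63) = 3.651 servings → $3.83.
bell pepper only: max(4.8/0.4, 230/92) = 12 servings → $15.00.
orange + kale with both tight: 0.8493 servings and 2.572 servings → $3.30.
orange + bell pepper with both targets exact would need a negative amount; discard.
kale + bell pepper with both tight: 2.49 servings and 0.7949 servings → $3.61.
So the least-cost plan costs $3.30.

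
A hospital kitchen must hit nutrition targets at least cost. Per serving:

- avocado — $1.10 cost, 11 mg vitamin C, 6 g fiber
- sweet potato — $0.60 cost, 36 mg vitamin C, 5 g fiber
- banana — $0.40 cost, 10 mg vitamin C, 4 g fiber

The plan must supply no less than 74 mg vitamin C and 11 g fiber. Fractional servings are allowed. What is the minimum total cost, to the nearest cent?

An LP optimum is at a vertex; with two nutrient constraints at most two foods are used. Check each candidate.
avocado only: max(74/11, 11/6) = 6.727 servings → $7.40.
sweet potato only: max(74/36, 11/5) = 2.2 servings → $1.32.
banana only: max(74/10, 11/4) = 7.4 servings → $2.96.
avocado + sweet potato with both tight: 0.1615 servings and 2.006 servings → $1.38.
avocado + banana: intersection lies outside the first quadrant.
sweet potato + banana with both tight: 1.979 servings and 0.2766 servings → $1.30.
Cheapest feasible corner: $1.30.

$1.30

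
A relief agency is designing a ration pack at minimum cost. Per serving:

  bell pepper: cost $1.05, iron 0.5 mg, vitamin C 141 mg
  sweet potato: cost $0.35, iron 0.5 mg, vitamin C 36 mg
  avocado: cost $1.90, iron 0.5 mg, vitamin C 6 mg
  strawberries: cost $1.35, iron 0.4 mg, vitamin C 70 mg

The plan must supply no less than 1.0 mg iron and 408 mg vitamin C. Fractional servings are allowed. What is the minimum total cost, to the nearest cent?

$3.04

For a min-cost LP with two ≥-constraints, a basic feasible solution has at most two positive variables.
bell pepper only: max(1.0/0.5, 408/141) = 2.894 servings → $3.04.
sweet potato only: max(1.0/0.5, 408/36) = 11.33 servings → $3.97.
avocado only: max(1.0/0.5, 408/6) = 68 servings → $129.20.
strawberries only: max(1.0/0.4, 408/70) = 5.829 servings → $7.87.
bell pepper + sweet potato: intersection lies outside the first quadrant.
bell pepper + avocado: intersection lies outside the first quadrant.
bell pepper + strawberries: intersection lies outside the first quadrant.
sweet potato + avocado: intersection lies outside the first quadrant.
sweet potato + strawberries with both targets exact would need a negative amount; discard.
avocado + strawberries: intersection lies outside the first quadrant.
The minimum over all feasible corners is $3.04.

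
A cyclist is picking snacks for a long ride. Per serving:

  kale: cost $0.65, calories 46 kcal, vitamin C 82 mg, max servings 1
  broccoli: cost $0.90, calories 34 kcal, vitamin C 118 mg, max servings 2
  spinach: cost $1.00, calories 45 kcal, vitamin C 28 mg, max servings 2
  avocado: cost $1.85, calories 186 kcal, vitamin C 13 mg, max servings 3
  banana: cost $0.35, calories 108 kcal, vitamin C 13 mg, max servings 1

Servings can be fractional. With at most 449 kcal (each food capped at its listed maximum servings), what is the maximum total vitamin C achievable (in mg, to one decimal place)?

Vitamin C per kcal: broccoli 3.471, kale 1.783, spinach 0.6222, banana 0.1204, avocado 0.06989.
Take 2 servings of broccoli: uses 68 kcal, +236.0 mg vitamin C (running total 236.0 mg).
Take 1 serving of kale: uses 46 kcal, +82.0 mg vitamin C (running total 318.0 mg).
Take 2 servings of spinach: uses 90 kcal, +56.0 mg vitamin C (running total 374.0 mg).
Take 1 serving of banana: uses 108 kcal, +13.0 mg vitamin C (running total 387.0 mg).
Take 0.7366 servings of avocado: uses 137 kcal, +9.6 mg vitamin C (running total 396.6 mg).
Filling greedily by vitamin C-per-kcal is optimal for one linear limit, giving 396.6 mg.

396.6 mg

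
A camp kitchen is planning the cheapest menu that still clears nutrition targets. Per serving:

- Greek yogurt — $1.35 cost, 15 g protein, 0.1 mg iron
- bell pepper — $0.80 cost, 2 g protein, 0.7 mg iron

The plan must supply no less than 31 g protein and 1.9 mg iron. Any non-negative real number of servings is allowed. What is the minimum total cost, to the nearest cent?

$4.32

Greek yogurt only: max(31/15, 1.9/0.1) = 19 servings → $25.65.
bell pepper only: max(31/2, 1.9/0.7) = 15.5 servings → $12.40.
Greek yogurt + bell pepper with both tight: 1.738 servings and 2.466 servings → $4.32.
The minimum over all feasible corners is $4.32.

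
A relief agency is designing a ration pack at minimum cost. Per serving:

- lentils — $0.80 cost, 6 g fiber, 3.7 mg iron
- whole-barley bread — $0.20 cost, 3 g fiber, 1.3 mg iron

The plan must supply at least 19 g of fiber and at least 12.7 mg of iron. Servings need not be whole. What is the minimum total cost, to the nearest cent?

$1.95

This is a tiny linear program; its minimum lies at a vertex of the feasible set. List the vertices and price them.
lentils only: max(19/6, 12.7/3.7) = 3.432 servings → $2.75.
whole-barley bread only: max(19/3, 12.7/1.3) = 9.769 servings → $1.95.
lentils + whole-barley bread with both targets exact would need a negative amount; discard.
So the least-cost plan costs $1.95.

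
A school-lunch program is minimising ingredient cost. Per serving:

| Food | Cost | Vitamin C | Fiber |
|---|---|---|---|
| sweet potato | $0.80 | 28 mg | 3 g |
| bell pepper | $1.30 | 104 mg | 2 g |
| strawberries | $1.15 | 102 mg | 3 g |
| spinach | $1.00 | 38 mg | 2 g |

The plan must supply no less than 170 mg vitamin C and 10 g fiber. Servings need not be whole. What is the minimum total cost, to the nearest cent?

A basic optimal solution has at most two foods positive. Try each food alone and each pair with both targets met exactly.
sweet potato only: max(170/28, 10/3) = 6.071 servings → $4.86.
bell pepper only: max(170/104, 10/2) = 5 servings → $6.50.
strawberries only: max(170/102, 10/3) = 3.333 servings → $3.83.
spinach only: max(170/38, 10/2) = 5 servings → $5.00.
sweet potato + bell pepper with both tight: 2.734 servings and 0.8984 servings → $3.36.
sweet potato + strawberries with both tight: 2.297 servings and 1.036 servings → $3.03.
sweet potato + spinach with both tight: 0.6897 servings and 3.966 servings → $4.52.
bell pepper + strawberries: the both-tight solution has a negative serving — not a feasible corner.
bell pepper + spinach with both targets exact would need a negative amount; discard.
strawberries + spinach: the both-tight solution has a negative serving — not a feasible corner.
So the least-cost plan costs $3.03.

$3.03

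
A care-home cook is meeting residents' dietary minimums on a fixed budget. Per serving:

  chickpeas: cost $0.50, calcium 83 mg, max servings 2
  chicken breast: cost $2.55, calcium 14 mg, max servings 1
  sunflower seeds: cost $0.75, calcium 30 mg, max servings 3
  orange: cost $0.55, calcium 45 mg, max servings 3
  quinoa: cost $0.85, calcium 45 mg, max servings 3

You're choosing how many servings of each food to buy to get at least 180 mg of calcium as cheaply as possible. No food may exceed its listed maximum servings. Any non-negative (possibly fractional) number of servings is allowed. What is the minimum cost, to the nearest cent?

Cost per mg of calcium: chickpeas $0.0060, orange $0.0122, quinoa $0.0189, sunflower seeds $0.0250, chicken breast $0.1821.
Take 2 servings of chickpeas: +166.0 mg calcium for $1.00 (total $1.00, still need 14.0 mg).
Take 0.3111 servings of orange: +14.0 mg calcium for $0.17 (total $1.17, still need 0.0 mg).
Greedy by cheapest-per-mg is optimal for a single linear constraint, so the minimum cost is $1.17.

$1.17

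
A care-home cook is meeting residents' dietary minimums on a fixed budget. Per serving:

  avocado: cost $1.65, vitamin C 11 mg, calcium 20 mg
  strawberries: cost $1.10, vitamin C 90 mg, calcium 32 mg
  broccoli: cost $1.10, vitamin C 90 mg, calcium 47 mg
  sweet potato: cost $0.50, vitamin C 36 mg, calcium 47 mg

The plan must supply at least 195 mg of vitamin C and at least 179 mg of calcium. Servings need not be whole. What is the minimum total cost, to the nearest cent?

With two linear requirements the optimum uses one or two foods; enumerate the corners.
avocado only: max(195/11, 179/20) = 17.73 servings → $29.25.
strawberries only: max(195/90, 179/32) = 5.594 servings → $6.15.
broccoli only: max(195/90, 179/47) = 3.809 servings → $4.19.
sweet potato only: max(195/36, 179/47) = 5.417 servings → $2.71.
avocado + strawberries with both tight: 6.816 servings and 1.334 servings → $12.71.
avocado + broccoli with both tight: 5.413 servings and 1.505 servings → $10.59.
avocado + sweet potato: the both-tight solution has a negative serving — not a feasible corner.
strawberries + broccoli with both targets exact would need a negative amount; discard.
strawberries + sweet potato with both tight: 0.884 servings and 3.207 servings → $2.58.
broccoli + sweet potato with both tight: 1.072 servings and 2.736 servings → $2.55.
So the least-cost plan costs $2.55.

$2.55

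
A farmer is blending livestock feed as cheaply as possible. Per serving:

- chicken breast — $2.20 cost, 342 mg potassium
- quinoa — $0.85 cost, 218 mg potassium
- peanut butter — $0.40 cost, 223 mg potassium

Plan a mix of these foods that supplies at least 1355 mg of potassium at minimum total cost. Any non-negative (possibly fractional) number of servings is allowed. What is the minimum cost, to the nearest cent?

$2.43

Cost per mg of potassium: peanut butter $0.0018, quinoa $0.0039, chicken breast $0.0064.
With no serving limits, use only peanut butter: 1355 mg / 223 mg = 6.076 servings × $0.40 = $2.43.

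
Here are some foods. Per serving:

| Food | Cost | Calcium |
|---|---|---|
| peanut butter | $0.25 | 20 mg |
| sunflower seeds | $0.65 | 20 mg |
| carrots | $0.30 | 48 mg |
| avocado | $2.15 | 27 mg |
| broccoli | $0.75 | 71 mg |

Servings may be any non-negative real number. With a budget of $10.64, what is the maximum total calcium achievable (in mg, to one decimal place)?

Calcium per dollar: carrots 160, broccoli 94.67, peanut butter 80, sunflower seeds 30.77, avocado 12.56.
With no serving limits, spend the whole cost allowance on carrots: $10.64 / $0.30 × 48 mg = 1702.4 mg.

1702.4 mg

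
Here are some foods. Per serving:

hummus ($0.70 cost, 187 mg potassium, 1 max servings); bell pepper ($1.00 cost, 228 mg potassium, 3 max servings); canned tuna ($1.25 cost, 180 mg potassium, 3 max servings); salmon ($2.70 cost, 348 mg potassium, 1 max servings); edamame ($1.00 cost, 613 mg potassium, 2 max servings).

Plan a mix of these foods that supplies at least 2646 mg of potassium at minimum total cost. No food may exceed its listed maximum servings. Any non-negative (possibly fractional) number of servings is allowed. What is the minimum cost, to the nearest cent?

Cost per mg of potassium: edamame $0.0016, hummus $0.0037, bell pepper $0.0044, canned tuna $0.0069, salmon $0.0078.
Take 2 servings of edamame: +1226.0 mg potassium for $2.00 (total $2.00, still need 1420.0 mg).
Take 1 serving of hummus: +187.0 mg potassium for $0.70 (total $2.70, still need 1233.0 mg).
Take 3 servings of bell pepper: +684.0 mg potassium for $3.00 (total $5.70, still need 549.0 mg).
Take 3 servings of canned tuna: +540.0 mg potassium for $3.75 (total $9.45, still need 9.0 mg).
Take 0.02586 servings of salmon: +9.0 mg potassium for $0.07 (total $9.52, still need 0.0 mg).
Filling from the cheapest source first is optimal under one linear minimum: $9.52.

$9.52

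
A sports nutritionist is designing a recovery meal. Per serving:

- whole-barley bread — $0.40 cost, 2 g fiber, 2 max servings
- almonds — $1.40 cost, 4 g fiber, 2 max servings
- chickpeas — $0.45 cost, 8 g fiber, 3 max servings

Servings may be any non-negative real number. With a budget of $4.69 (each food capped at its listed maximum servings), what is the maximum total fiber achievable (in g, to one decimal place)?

Fiber per dollar: chickpeas 17.78, whole-barley bread 5, almonds 2.857.
Take 3 servings of chickpeas: spends $1.35, +24.0 g fiber (running total 24.0 g).
Take 2 servings of whole-barley bread: spends $0.80, +4.0 g fiber (running total 28.0 g).
Take 1.814 servings of almonds: spends $2.54, +7.3 g fiber (running total 35.3 g).
Greedy by best ratio exhausts the cost allowance optimally: 35.3 g.

35.3 g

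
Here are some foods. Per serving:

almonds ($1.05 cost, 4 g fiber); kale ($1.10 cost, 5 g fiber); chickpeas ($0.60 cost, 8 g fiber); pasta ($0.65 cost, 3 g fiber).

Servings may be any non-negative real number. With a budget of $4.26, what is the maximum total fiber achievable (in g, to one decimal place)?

Fiber per dollar: chickpeas 13.33, pasta 4.615, kale 4.545, almonds 3.81.
With no serving limits, spend the whole cost allowance on chickpeas: $4.26 / $0.60 × 8 g = 56.8 g.

56.8 g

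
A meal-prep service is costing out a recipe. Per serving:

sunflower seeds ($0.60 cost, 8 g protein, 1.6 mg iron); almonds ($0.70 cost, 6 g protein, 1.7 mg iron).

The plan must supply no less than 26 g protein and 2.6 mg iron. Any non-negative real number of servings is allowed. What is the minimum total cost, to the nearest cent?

$1.95

A basic optimal solution has at most two foods positive. Try each food alone and each pair with both targets met exactly.
sunflower seeds only: max(26/8, 2.6/1.6) = 3.25 servings → $1.95.
almonds only: max(26/6, 2.6/1.7) = 4.333 servings → $3.03.
sunflower seeds + almonds: the both-tight solution has a negative serving — not a feasible corner.
So the least-cost plan costs $1.95.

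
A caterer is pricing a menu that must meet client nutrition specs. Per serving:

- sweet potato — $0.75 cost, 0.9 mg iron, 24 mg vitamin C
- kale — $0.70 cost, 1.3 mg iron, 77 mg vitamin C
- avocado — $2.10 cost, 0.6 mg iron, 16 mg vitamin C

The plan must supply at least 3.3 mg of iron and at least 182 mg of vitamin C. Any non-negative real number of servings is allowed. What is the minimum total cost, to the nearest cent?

Check every corner: each single food scaled to meet both minima, and each pair solved so both constraints bind.
sweet potato only: max(3.3/0.9, 182/24) = 7.583 servings → $5.69.
kale only: max(3.3/1.3, 182/77) = 2.538 servings → $1.78.
avocado only: max(3.3/0.6, 182/16) = 11.38 servings → $23.89.
sweet potato + kale with both tight: 0.4593 servings and 2.22 servings → $1.90.
sweet potato + avocado (both tight): parallel constraints — no distinct corner.
kale + avocado with both tight: 2.22 servings and 0.689 servings → $3.00.
So the least-cost plan costs $1.78.

$1.78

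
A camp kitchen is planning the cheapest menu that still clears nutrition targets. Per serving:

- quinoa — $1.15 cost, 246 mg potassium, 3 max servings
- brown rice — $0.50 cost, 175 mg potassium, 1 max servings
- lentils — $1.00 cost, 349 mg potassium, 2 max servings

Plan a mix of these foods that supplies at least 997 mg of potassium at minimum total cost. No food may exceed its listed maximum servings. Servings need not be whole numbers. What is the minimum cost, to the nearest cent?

Cost per mg of potassium: brown rice $0.0029, lentils $0.0029, quinoa $0.0047.
Take 1 serving of brown rice: +175.0 mg potassium for $0.50 (total $0.50, still need 822.0 mg).
Take 2 servings of lentils: +698.0 mg potassium for $2.00 (total $2.50, still need 124.0 mg).
Take 0.5041 servings of quinoa: +124.0 mg potassium for $0.58 (total $3.08, still need 0.0 mg).
Greedy by cheapest-per-mg is optimal for a single linear constraint, so the minimum cost is $3.08.

$3.08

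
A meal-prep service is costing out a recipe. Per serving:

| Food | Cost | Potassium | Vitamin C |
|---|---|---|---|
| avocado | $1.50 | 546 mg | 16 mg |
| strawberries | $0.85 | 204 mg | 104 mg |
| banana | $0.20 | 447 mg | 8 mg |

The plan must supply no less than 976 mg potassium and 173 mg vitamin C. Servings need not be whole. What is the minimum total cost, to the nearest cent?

Compare the cost at each extreme point of the feasible region.
avocado only: max(976/546, 173/16) = 10.81 servings → $16.22.
strawberries only: max(976/204, 173/104) = 4.784 servings → $4.07.
banana only: max(976/447, 173/8) = 21.62 servings → $4.33.
avocado + strawberries with both tight: 1.237 servings and 1.473 servings → $3.11.
avocado + banana: the both-tight solution has a negative serving — not a feasible corner.
strawberries + banana with both tight: 1.55 servings and 1.476 servings → $1.61.
So the least-cost plan costs $1.61.

$1.61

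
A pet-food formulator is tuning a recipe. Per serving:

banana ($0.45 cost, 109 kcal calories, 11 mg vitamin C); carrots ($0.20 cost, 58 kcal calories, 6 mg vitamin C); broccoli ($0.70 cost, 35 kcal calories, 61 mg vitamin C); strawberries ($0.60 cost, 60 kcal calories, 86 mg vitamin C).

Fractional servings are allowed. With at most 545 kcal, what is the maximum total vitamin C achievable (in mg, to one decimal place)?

Vitamin C per kcal: broccoli 1.743, strawberries 1.433, carrots 0.1034, banana 0.1009.
With no serving limits, spend the whole calories allowance on broccoli: 545 kcal / 35 kcal × 61 mg = 949.9 mg.

949.9 mg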